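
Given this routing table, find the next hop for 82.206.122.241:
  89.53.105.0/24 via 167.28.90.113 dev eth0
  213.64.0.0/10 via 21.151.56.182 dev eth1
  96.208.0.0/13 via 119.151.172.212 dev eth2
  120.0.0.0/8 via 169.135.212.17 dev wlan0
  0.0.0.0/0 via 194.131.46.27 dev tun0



Longest prefix match for 82.206.122.241:
  /24 89.53.105.0: no
  /10 213.64.0.0: no
  /13 96.208.0.0: no
  /8 120.0.0.0: no
  /0 0.0.0.0: MATCH
Selected: next-hop 194.131.46.27 via tun0 (matched /0)


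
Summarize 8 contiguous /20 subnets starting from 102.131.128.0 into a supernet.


Original prefix: /20
Number of subnets: 8 = 2^3
New prefix = 20 - 3 = 17
Supernet: 102.131.128.0/17


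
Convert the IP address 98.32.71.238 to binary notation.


98 = 01100010
32 = 00100000
71 = 01000111
238 = 11101110
Binary: 01100010.00100000.01000111.11101110


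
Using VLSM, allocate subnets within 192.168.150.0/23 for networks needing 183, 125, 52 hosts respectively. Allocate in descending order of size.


183 hosts -> /24 (254 usable): 192.168.150.0/24
125 hosts -> /25 (126 usable): 192.168.151.0/25
52 hosts -> /26 (62 usable): 192.168.151.128/26
Allocation: 192.168.150.0/24 (183 hosts, 254 usable); 192.168.151.0/25 (125 hosts, 126 usable); 192.168.151.128/26 (52 hosts, 62 usable)


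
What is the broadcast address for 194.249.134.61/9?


Network: 194.128.0.0/9
Host bits = 23
Set all host bits to 1:
Broadcast: 194.255.255.255


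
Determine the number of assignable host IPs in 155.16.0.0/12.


Host bits = 32 - 12 = 20
Total addresses = 2^20 = 1048576
Usable = total - 2 (network and broadcast)
Usable hosts: 1048574


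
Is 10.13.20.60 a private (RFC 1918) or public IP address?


RFC 1918 private ranges:
  10.0.0.0/8 (10.0.0.0 - 10.255.255.255)
  172.16.0.0/12 (172.16.0.0 - 172.31.255.255)
  192.168.0.0/16 (192.168.0.0 - 192.168.255.255)
Private (in 10.0.0.0/8)


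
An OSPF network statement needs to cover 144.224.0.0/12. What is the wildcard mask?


Subnet mask: 255.240.0.0
Wildcard = 255.255.255.255 - subnet mask
255 - 255 = 0
255 - 240 = 15
255 - 0 = 255
255 - 0 = 255
Wildcard: 0.15.255.255


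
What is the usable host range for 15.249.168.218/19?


Network: 15.249.160.0
Broadcast: 15.249.191.255
First usable = network + 1
Last usable = broadcast - 1
Range: 15.249.160.1 to 15.249.191.254


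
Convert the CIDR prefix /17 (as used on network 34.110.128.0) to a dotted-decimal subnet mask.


/17 means 17 network bits, 15 host bits
Binary: 11111111111111111000000000000000
Mask: 255.255.128.0


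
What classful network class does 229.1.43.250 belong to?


First octet: 229
Binary: 11100101
1110xxxx -> Class D (224-239)
Class D (multicast), default mask N/A


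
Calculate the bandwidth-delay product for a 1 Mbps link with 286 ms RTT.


BDP = bandwidth * RTT
= 1 Mbps * 286 ms
= 1 * 1e6 * 286 / 1000 bits
= 286000 bits
= 35750 bytes
= 34.9121 KB
BDP = 286000 bits (35750 bytes)


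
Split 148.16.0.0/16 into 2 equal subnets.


New prefix = 16 + 1 = 17
Each subnet has 32768 addresses
  148.16.0.0/17
  148.16.128.0/17
Subnets: 148.16.0.0/17, 148.16.128.0/17


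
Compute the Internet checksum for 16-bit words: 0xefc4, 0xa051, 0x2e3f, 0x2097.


Sum all words (with carry folding):
+ 0xefc4 = 0xefc4
+ 0xa051 = 0x9016
+ 0x2e3f = 0xbe55
+ 0x2097 = 0xdeec
One's complement: ~0xdeec
Checksum = 0x2113


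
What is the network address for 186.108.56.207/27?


IP:   10111010.01101100.00111000.11001111
Mask: 11111111.11111111.11111111.11100000
AND operation:
Net:  10111010.01101100.00111000.11000000
Network: 186.108.56.192/27


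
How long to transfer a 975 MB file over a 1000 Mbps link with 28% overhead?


Effective throughput = 1000 * (1 - 28/100) = 720 Mbps
File size in Mb = 975 * 8 = 7800 Mb
Time = 7800 / 720
Time = 10.8333 seconds


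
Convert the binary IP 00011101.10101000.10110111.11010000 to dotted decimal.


00011101 = 29
10101000 = 168
10110111 = 183
11010000 = 208
IP: 29.168.183.208


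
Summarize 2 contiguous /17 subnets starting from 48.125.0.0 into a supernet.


Original prefix: /17
Number of subnets: 2 = 2^1
New prefix = 17 - 1 = 16
Supernet: 48.125.0.0/16


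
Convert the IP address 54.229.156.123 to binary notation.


54 = 00110110
229 = 11100101
156 = 10011100
123 = 01111011
Binary: 00110110.11100101.10011100.01111011


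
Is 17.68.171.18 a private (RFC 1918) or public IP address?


RFC 1918 private ranges:
  10.0.0.0/8 (10.0.0.0 - 10.255.255.255)
  172.16.0.0/12 (172.16.0.0 - 172.31.255.255)
  192.168.0.0/16 (192.168.0.0 - 192.168.255.255)
Public (not in any RFC 1918 range)


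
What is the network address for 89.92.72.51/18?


IP:   01011001.01011100.01001000.00110011
Mask: 11111111.11111111.11000000.00000000
AND operation:
Net:  01011001.01011100.01000000.00000000
Network: 89.92.64.0/18


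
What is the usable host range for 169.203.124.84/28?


Network: 169.203.124.80
Broadcast: 169.203.124.95
First usable = network + 1
Last usable = broadcast - 1
Range: 169.203.124.81 to 169.203.124.94


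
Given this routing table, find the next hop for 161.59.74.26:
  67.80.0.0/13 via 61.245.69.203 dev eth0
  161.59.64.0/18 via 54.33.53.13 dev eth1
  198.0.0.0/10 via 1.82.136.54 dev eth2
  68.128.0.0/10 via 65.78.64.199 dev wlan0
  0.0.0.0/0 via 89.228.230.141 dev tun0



Longest prefix match for 161.59.74.26:
  /13 67.80.0.0: no
  /18 161.59.64.0: MATCH
  /10 198.0.0.0: no
  /10 68.128.0.0: no
  /0 0.0.0.0: MATCH
Selected: next-hop 54.33.53.13 via eth1 (matched /18)


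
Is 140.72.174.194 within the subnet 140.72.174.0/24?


Subnet network: 140.72.174.0
Test IP AND mask: 140.72.174.0
Yes, 140.72.174.194 is in 140.72.174.0/24


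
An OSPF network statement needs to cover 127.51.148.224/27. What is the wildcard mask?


Subnet mask: 255.255.255.224
Wildcard = 255.255.255.255 - subnet mask
255 - 255 = 0
255 - 255 = 0
255 - 255 = 0
255 - 224 = 31
Wildcard: 0.0.0.31


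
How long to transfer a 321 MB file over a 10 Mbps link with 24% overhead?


Effective throughput = 10 * (1 - 24/100) = 7.6 Mbps
File size in Mb = 321 * 8 = 2568 Mb
Time = 2568 / 7.6
Time = 337.8947 seconds


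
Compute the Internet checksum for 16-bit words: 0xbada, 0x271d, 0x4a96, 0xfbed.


Sum all words (with carry folding):
+ 0xbada = 0xbada
+ 0x271d = 0xe1f7
+ 0x4a96 = 0x2c8e
+ 0xfbed = 0x287c
One's complement: ~0x287c
Checksum = 0xd783


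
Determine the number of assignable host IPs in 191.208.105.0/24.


Host bits = 32 - 24 = 8
Total addresses = 2^8 = 256
Usable = total - 2 (network and broadcast)
Usable hosts: 254


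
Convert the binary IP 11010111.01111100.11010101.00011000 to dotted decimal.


11010111 = 215
01111100 = 124
11010101 = 213
00011000 = 24
IP: 215.124.213.24


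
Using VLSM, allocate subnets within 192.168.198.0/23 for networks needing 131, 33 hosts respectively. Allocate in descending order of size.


131 hosts -> /24 (254 usable): 192.168.198.0/24
33 hosts -> /26 (62 usable): 192.168.199.0/26
Allocation: 192.168.198.0/24 (131 hosts, 254 usable); 192.168.199.0/26 (33 hosts, 62 usable)


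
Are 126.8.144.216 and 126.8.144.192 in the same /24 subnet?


Mask: 255.255.255.0
126.8.144.216 AND mask = 126.8.144.0
126.8.144.192 AND mask = 126.8.144.0
Yes, same subnet (126.8.144.0)


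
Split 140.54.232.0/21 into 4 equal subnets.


New prefix = 21 + 2 = 23
Each subnet has 512 addresses
  140.54.232.0/23
  140.54.234.0/23
  140.54.236.0/23
  140.54.238.0/23
Subnets: 140.54.232.0/23, 140.54.234.0/23, 140.54.236.0/23, 140.54.238.0/23


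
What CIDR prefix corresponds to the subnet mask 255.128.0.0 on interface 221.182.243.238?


Binary: 11111111.10000000.00000000.00000000
Count leading 1s
Prefix: /9


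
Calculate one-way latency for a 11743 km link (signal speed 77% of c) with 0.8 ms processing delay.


Speed = 0.77 * 3e5 km/s = 231000 km/s
Propagation delay = 11743 / 231000 = 0.0508 s = 50.8355 ms
Processing delay = 0.8 ms
Total one-way latency = 51.6355 ms


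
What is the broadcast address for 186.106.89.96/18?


Network: 186.106.64.0/18
Host bits = 14
Set all host bits to 1:
Broadcast: 186.106.127.255


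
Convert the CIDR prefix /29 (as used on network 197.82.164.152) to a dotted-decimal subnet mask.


/29 means 29 network bits, 3 host bits
Binary: 11111111111111111111111111111000
Mask: 255.255.255.248


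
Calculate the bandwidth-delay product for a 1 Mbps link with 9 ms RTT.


BDP = bandwidth * RTT
= 1 Mbps * 9 ms
= 1 * 1e6 * 9 / 1000 bits
= 9000 bits
= 1125 bytes
= 1.0986 KB
BDP = 9000 bits (1125 bytes)


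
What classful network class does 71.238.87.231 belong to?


First octet: 71
Binary: 01000111
0xxxxxxx -> Class A (1-126)
Class A, default mask 255.0.0.0 (/8)


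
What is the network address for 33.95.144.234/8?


IP:   00100001.01011111.10010000.11101010
Mask: 11111111.00000000.00000000.00000000
AND operation:
Net:  00100001.00000000.00000000.00000000
Network: 33.0.0.0/8


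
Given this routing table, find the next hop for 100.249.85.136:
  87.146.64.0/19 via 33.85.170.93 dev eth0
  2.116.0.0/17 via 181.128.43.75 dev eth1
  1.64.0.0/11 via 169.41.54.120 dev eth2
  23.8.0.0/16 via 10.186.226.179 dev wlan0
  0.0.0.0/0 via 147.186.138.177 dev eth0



Longest prefix match for 100.249.85.136:
  /19 87.146.64.0: no
  /17 2.116.0.0: no
  /11 1.64.0.0: no
  /16 23.8.0.0: no
  /0 0.0.0.0: MATCH
Selected: next-hop 147.186.138.177 via eth0 (matched /0)


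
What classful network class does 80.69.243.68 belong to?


First octet: 80
Binary: 01010000
0xxxxxxx -> Class A (1-126)
Class A, default mask 255.0.0.0 (/8)


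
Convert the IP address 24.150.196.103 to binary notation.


24 = 00011000
150 = 10010110
196 = 11000100
103 = 01100111
Binary: 00011000.10010110.11000100.01100111


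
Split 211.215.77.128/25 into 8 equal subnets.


New prefix = 25 + 3 = 28
Each subnet has 16 addresses
  211.215.77.128/28
  211.215.77.144/28
  211.215.77.160/28
  211.215.77.176/28
  211.215.77.192/28
  211.215.77.208/28
  211.215.77.224/28
  211.215.77.240/28
Subnets: 211.215.77.128/28, 211.215.77.144/28, 211.215.77.160/28, 211.215.77.176/28, 211.215.77.192/28, 211.215.77.208/28, 211.215.77.224/28, 211.215.77.240/28


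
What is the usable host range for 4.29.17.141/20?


Network: 4.29.16.0
Broadcast: 4.29.31.255
First usable = network + 1
Last usable = broadcast - 1
Range: 4.29.16.1 to 4.29.31.254


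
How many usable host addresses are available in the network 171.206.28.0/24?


Host bits = 32 - 24 = 8
Total addresses = 2^8 = 256
Usable = total - 2 (network and broadcast)
Usable hosts: 254


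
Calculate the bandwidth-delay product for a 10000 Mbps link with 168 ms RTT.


BDP = bandwidth * RTT
= 10000 Mbps * 168 ms
= 10000 * 1e6 * 168 / 1000 bits
= 1680000000 bits
= 210000000 bytes
= 205078.125 KB
BDP = 1680000000 bits (210000000 bytes)


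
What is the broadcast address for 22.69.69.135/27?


Network: 22.69.69.128/27
Host bits = 5
Set all host bits to 1:
Broadcast: 22.69.69.159


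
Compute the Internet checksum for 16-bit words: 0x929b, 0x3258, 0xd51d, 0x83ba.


Sum all words (with carry folding):
+ 0x929b = 0x929b
+ 0x3258 = 0xc4f3
+ 0xd51d = 0x9a11
+ 0x83ba = 0x1dcc
One's complement: ~0x1dcc
Checksum = 0xe233


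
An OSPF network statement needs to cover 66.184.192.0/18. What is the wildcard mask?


Subnet mask: 255.255.192.0
Wildcard = 255.255.255.255 - subnet mask
255 - 255 = 0
255 - 255 = 0
255 - 192 = 63
255 - 0 = 255
Wildcard: 0.0.63.255


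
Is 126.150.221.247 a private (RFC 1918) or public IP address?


RFC 1918 private ranges:
  10.0.0.0/8 (10.0.0.0 - 10.255.255.255)
  172.16.0.0/12 (172.16.0.0 - 172.31.255.255)
  192.168.0.0/16 (192.168.0.0 - 192.168.255.255)
Public (not in any RFC 1918 range)


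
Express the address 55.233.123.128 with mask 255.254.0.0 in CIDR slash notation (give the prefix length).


Binary: 11111111.11111110.00000000.00000000
Count leading 1s
Prefix: /15


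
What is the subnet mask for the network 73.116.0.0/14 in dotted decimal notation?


/14 means 14 network bits, 18 host bits
Binary: 11111111111111000000000000000000
Mask: 255.252.0.0


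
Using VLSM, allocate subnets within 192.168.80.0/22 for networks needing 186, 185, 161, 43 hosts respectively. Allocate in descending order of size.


186 hosts -> /24 (254 usable): 192.168.80.0/24
185 hosts -> /24 (254 usable): 192.168.81.0/24
161 hosts -> /24 (254 usable): 192.168.82.0/24
43 hosts -> /26 (62 usable): 192.168.83.0/26
Allocation: 192.168.80.0/24 (186 hosts, 254 usable); 192.168.81.0/24 (185 hosts, 254 usable); 192.168.82.0/24 (161 hosts, 254 usable); 192.168.83.0/26 (43 hosts, 62 usable)


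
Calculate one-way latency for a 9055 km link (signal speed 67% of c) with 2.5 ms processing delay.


Speed = 0.67 * 3e5 km/s = 201000 km/s
Propagation delay = 9055 / 201000 = 0.045 s = 45.0498 ms
Processing delay = 2.5 ms
Total one-way latency = 47.5498 ms


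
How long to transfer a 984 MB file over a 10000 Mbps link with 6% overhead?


Effective throughput = 10000 * (1 - 6/100) = 9400 Mbps
File size in Mb = 984 * 8 = 7872 Mb
Time = 7872 / 9400
Time = 0.8374 seconds


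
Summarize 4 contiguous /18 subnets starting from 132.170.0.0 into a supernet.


Original prefix: /18
Number of subnets: 4 = 2^2
New prefix = 18 - 2 = 16
Supernet: 132.170.0.0/16


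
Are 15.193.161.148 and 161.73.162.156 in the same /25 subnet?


Mask: 255.255.255.128
15.193.161.148 AND mask = 15.193.161.128
161.73.162.156 AND mask = 161.73.162.128
No, different subnets (15.193.161.128 vs 161.73.162.128)


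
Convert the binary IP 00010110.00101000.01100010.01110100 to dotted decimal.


00010110 = 22
00101000 = 40
01100010 = 98
01110100 = 116
IP: 22.40.98.116


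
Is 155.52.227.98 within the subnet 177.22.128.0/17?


Subnet network: 177.22.128.0
Test IP AND mask: 155.52.128.0
No, 155.52.227.98 is not in 177.22.128.0/17


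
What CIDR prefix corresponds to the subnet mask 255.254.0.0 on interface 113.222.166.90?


Binary: 11111111.11111110.00000000.00000000
Count leading 1s
Prefix: /15


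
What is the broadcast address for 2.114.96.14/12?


Network: 2.112.0.0/12
Host bits = 20
Set all host bits to 1:
Broadcast: 2.127.255.255


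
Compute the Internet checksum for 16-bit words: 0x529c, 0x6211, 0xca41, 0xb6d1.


Sum all words (with carry folding):
+ 0x529c = 0x529c
+ 0x6211 = 0xb4ad
+ 0xca41 = 0x7eef
+ 0xb6d1 = 0x35c1
One's complement: ~0x35c1
Checksum = 0xca3e


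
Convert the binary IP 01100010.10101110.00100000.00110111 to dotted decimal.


01100010 = 98
10101110 = 174
00100000 = 32
00110111 = 55
IP: 98.174.32.55


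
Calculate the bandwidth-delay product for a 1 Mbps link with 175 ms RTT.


BDP = bandwidth * RTT
= 1 Mbps * 175 ms
= 1 * 1e6 * 175 / 1000 bits
= 175000 bits
= 21875 bytes
= 21.3623 KB
BDP = 175000 bits (21875 bytes)


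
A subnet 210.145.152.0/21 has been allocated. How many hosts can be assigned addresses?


Host bits = 32 - 21 = 11
Total addresses = 2^11 = 2048
Usable = total - 2 (network and broadcast)
Usable hosts: 2046


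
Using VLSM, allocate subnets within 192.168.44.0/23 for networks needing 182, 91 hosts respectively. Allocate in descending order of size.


182 hosts -> /24 (254 usable): 192.168.44.0/24
91 hosts -> /25 (126 usable): 192.168.45.0/25
Allocation: 192.168.44.0/24 (182 hosts, 254 usable); 192.168.45.0/25 (91 hosts, 126 usable)


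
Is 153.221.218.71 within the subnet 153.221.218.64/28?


Subnet network: 153.221.218.64
Test IP AND mask: 153.221.218.64
Yes, 153.221.218.71 is in 153.221.218.64/28


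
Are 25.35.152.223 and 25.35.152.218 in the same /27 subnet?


Mask: 255.255.255.224
25.35.152.223 AND mask = 25.35.152.192
25.35.152.218 AND mask = 25.35.152.192
Yes, same subnet (25.35.152.192)


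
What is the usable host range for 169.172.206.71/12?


Network: 169.160.0.0
Broadcast: 169.175.255.255
First usable = network + 1
Last usable = broadcast - 1
Range: 169.160.0.1 to 169.175.255.254


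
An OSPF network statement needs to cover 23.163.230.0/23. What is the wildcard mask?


Subnet mask: 255.255.254.0
Wildcard = 255.255.255.255 - subnet mask
255 - 255 = 0
255 - 255 = 0
255 - 254 = 1
255 - 0 = 255
Wildcard: 0.0.1.255


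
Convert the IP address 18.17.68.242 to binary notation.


18 = 00010010
17 = 00010001
68 = 01000100
242 = 11110010
Binary: 00010010.00010001.01000100.11110010


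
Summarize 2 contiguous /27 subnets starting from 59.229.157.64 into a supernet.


Original prefix: /27
Number of subnets: 2 = 2^1
New prefix = 27 - 1 = 26
Supernet: 59.229.157.64/26


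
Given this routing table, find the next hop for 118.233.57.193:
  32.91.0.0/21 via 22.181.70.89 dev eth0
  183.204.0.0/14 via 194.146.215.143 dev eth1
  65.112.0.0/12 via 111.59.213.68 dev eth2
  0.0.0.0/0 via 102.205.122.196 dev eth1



Longest prefix match for 118.233.57.193:
  /21 32.91.0.0: no
  /14 183.204.0.0: no
  /12 65.112.0.0: no
  /0 0.0.0.0: MATCH
Selected: next-hop 102.205.122.196 via eth1 (matched /0)


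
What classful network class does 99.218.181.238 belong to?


First octet: 99
Binary: 01100011
0xxxxxxx -> Class A (1-126)
Class A, default mask 255.0.0.0 (/8)


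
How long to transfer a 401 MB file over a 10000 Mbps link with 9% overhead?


Effective throughput = 10000 * (1 - 9/100) = 9100 Mbps
File size in Mb = 401 * 8 = 3208 Mb
Time = 3208 / 9100
Time = 0.3525 seconds


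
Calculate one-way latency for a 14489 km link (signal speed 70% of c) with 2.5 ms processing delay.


Speed = 0.7 * 3e5 km/s = 210000 km/s
Propagation delay = 14489 / 210000 = 0.069 s = 68.9952 ms
Processing delay = 2.5 ms
Total one-way latency = 71.4952 ms


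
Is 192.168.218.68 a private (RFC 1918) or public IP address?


RFC 1918 private ranges:
  10.0.0.0/8 (10.0.0.0 - 10.255.255.255)
  172.16.0.0/12 (172.16.0.0 - 172.31.255.255)
  192.168.0.0/16 (192.168.0.0 - 192.168.255.255)
Private (in 192.168.0.0/16)


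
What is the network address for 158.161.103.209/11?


IP:   10011110.10100001.01100111.11010001
Mask: 11111111.11100000.00000000.00000000
AND operation:
Net:  10011110.10100000.00000000.00000000
Network: 158.160.0.0/11


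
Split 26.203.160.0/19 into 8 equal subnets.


New prefix = 19 + 3 = 22
Each subnet has 1024 addresses
  26.203.160.0/22
  26.203.164.0/22
  26.203.168.0/22
  26.203.172.0/22
  26.203.176.0/22
  26.203.180.0/22
  26.203.184.0/22
  26.203.188.0/22
Subnets: 26.203.160.0/22, 26.203.164.0/22, 26.203.168.0/22, 26.203.172.0/22, 26.203.176.0/22, 26.203.180.0/22, 26.203.184.0/22, 26.203.188.0/22


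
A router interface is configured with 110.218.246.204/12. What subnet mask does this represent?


/12 means 12 network bits, 20 host bits
Binary: 11111111111100000000000000000000
Mask: 255.240.0.0


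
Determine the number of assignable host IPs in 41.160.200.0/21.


Host bits = 32 - 21 = 11
Total addresses = 2^11 = 2048
Usable = total - 2 (network and broadcast)
Usable hosts: 2046


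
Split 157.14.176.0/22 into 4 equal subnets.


New prefix = 22 + 2 = 24
Each subnet has 256 addresses
  157.14.176.0/24
  157.14.177.0/24
  157.14.178.0/24
  157.14.179.0/24
Subnets: 157.14.176.0/24, 157.14.177.0/24, 157.14.178.0/24, 157.14.179.0/24


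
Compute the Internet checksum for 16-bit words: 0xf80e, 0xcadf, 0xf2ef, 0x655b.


Sum all words (with carry folding):
+ 0xf80e = 0xf80e
+ 0xcadf = 0xc2ee
+ 0xf2ef = 0xb5de
+ 0x655b = 0x1b3a
One's complement: ~0x1b3a
Checksum = 0xe4c5


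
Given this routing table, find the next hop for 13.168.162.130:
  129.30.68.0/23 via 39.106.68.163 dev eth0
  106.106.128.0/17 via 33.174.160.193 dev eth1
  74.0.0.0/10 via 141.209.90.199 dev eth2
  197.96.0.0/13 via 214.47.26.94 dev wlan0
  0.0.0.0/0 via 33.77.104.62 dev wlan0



Longest prefix match for 13.168.162.130:
  /23 129.30.68.0: no
  /17 106.106.128.0: no
  /10 74.0.0.0: no
  /13 197.96.0.0: no
  /0 0.0.0.0: MATCH
Selected: next-hop 33.77.104.62 via wlan0 (matched /0)


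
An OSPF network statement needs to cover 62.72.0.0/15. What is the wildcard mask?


Subnet mask: 255.254.0.0
Wildcard = 255.255.255.255 - subnet mask
255 - 255 = 0
255 - 254 = 1
255 - 0 = 255
255 - 0 = 255
Wildcard: 0.1.255.255


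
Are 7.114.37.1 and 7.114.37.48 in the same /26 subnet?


Mask: 255.255.255.192
7.114.37.1 AND mask = 7.114.37.0
7.114.37.48 AND mask = 7.114.37.0
Yes, same subnet (7.114.37.0)


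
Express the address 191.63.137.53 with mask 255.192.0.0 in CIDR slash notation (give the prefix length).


Binary: 11111111.11000000.00000000.00000000
Count leading 1s
Prefix: /10


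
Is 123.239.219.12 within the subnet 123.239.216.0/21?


Subnet network: 123.239.216.0
Test IP AND mask: 123.239.216.0
Yes, 123.239.219.12 is in 123.239.216.0/21


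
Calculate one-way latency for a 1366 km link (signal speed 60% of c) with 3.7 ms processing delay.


Speed = 0.6 * 3e5 km/s = 180000 km/s
Propagation delay = 1366 / 180000 = 0.0076 s = 7.5889 ms
Processing delay = 3.7 ms
Total one-way latency = 11.2889 ms


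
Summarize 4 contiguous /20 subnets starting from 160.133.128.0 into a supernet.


Original prefix: /20
Number of subnets: 4 = 2^2
New prefix = 20 - 2 = 18
Supernet: 160.133.128.0/18


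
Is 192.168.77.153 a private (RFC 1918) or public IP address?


RFC 1918 private ranges:
  10.0.0.0/8 (10.0.0.0 - 10.255.255.255)
  172.16.0.0/12 (172.16.0.0 - 172.31.255.255)
  192.168.0.0/16 (192.168.0.0 - 192.168.255.255)
Private (in 192.168.0.0/16)


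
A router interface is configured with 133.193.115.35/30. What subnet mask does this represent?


/30 means 30 network bits, 2 host bits
Binary: 11111111111111111111111111111100
Mask: 255.255.255.252


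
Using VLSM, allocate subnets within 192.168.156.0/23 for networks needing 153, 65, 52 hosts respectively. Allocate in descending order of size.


153 hosts -> /24 (254 usable): 192.168.156.0/24
65 hosts -> /25 (126 usable): 192.168.157.0/25
52 hosts -> /26 (62 usable): 192.168.157.128/26
Allocation: 192.168.156.0/24 (153 hosts, 254 usable); 192.168.157.0/25 (65 hosts, 126 usable); 192.168.157.128/26 (52 hosts, 62 usable)


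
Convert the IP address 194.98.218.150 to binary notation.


194 = 11000010
98 = 01100010
218 = 11011010
150 = 10010110
Binary: 11000010.01100010.11011010.10010110


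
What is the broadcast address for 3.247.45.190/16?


Network: 3.247.0.0/16
Host bits = 16
Set all host bits to 1:
Broadcast: 3.247.255.255


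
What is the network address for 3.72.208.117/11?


IP:   00000011.01001000.11010000.01110101
Mask: 11111111.11100000.00000000.00000000
AND operation:
Net:  00000011.01000000.00000000.00000000
Network: 3.64.0.0/11


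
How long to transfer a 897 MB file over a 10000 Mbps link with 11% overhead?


Effective throughput = 10000 * (1 - 11/100) = 8900 Mbps
File size in Mb = 897 * 8 = 7176 Mb
Time = 7176 / 8900
Time = 0.8063 seconds


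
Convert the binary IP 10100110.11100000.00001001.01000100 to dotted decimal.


10100110 = 166
11100000 = 224
00001001 = 9
01000100 = 68
IP: 166.224.9.68


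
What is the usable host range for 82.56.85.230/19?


Network: 82.56.64.0
Broadcast: 82.56.95.255
First usable = network + 1
Last usable = broadcast - 1
Range: 82.56.64.1 to 82.56.95.254


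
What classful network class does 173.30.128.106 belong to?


First octet: 173
Binary: 10101101
10xxxxxx -> Class B (128-191)
Class B, default mask 255.255.0.0 (/16)


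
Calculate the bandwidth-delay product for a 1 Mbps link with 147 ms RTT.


BDP = bandwidth * RTT
= 1 Mbps * 147 ms
= 1 * 1e6 * 147 / 1000 bits
= 147000 bits
= 18375 bytes
= 17.9443 KB
BDP = 147000 bits (18375 bytes)


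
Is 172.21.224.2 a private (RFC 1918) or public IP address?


RFC 1918 private ranges:
  10.0.0.0/8 (10.0.0.0 - 10.255.255.255)
  172.16.0.0/12 (172.16.0.0 - 172.31.255.255)
  192.168.0.0/16 (192.168.0.0 - 192.168.255.255)
Private (in 172.16.0.0/12)


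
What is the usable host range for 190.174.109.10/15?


Network: 190.174.0.0
Broadcast: 190.175.255.255
First usable = network + 1
Last usable = broadcast - 1
Range: 190.174.0.1 to 190.175.255.254


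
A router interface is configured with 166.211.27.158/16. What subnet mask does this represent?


/16 means 16 network bits, 16 host bits
Binary: 11111111111111110000000000000000
Mask: 255.255.0.0


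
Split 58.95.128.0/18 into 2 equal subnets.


New prefix = 18 + 1 = 19
Each subnet has 8192 addresses
  58.95.128.0/19
  58.95.160.0/19
Subnets: 58.95.128.0/19, 58.95.160.0/19


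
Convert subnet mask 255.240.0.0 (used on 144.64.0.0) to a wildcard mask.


Subnet mask: 255.240.0.0
Wildcard = 255.255.255.255 - subnet mask
255 - 255 = 0
255 - 240 = 15
255 - 0 = 255
255 - 0 = 255
Wildcard: 0.15.255.255


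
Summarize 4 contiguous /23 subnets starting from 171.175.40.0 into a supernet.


Original prefix: /23
Number of subnets: 4 = 2^2
New prefix = 23 - 2 = 21
Supernet: 171.175.40.0/21


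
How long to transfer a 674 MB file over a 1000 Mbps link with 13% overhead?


Effective throughput = 1000 * (1 - 13/100) = 870 Mbps
File size in Mb = 674 * 8 = 5392 Mb
Time = 5392 / 870
Time = 6.1977 seconds


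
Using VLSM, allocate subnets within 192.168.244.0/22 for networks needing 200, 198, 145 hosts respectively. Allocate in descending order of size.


200 hosts -> /24 (254 usable): 192.168.244.0/24
198 hosts -> /24 (254 usable): 192.168.245.0/24
145 hosts -> /24 (254 usable): 192.168.246.0/24
Allocation: 192.168.244.0/24 (200 hosts, 254 usable); 192.168.245.0/24 (198 hosts, 254 usable); 192.168.246.0/24 (145 hosts, 254 usable)


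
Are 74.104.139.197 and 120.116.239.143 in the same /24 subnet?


Mask: 255.255.255.0
74.104.139.197 AND mask = 74.104.139.0
120.116.239.143 AND mask = 120.116.239.0
No, different subnets (74.104.139.0 vs 120.116.239.0)


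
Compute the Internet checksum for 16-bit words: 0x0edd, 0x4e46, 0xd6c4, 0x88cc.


Sum all words (with carry folding):
+ 0x0edd = 0x0edd
+ 0x4e46 = 0x5d23
+ 0xd6c4 = 0x33e8
+ 0x88cc = 0xbcb4
One's complement: ~0xbcb4
Checksum = 0x434b


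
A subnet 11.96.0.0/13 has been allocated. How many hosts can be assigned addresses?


Host bits = 32 - 13 = 19
Total addresses = 2^19 = 524288
Usable = total - 2 (network and broadcast)
Usable hosts: 524286


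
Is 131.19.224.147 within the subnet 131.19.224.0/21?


Subnet network: 131.19.224.0
Test IP AND mask: 131.19.224.0
Yes, 131.19.224.147 is in 131.19.224.0/21


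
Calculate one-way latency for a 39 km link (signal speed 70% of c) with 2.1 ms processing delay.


Speed = 0.7 * 3e5 km/s = 210000 km/s
Propagation delay = 39 / 210000 = 0.0002 s = 0.1857 ms
Processing delay = 2.1 ms
Total one-way latency = 2.2857 ms


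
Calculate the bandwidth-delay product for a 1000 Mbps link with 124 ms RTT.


BDP = bandwidth * RTT
= 1000 Mbps * 124 ms
= 1000 * 1e6 * 124 / 1000 bits
= 124000000 bits
= 15500000 bytes
= 15136.7188 KB
BDP = 124000000 bits (15500000 bytes)


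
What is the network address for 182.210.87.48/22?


IP:   10110110.11010010.01010111.00110000
Mask: 11111111.11111111.11111100.00000000
AND operation:
Net:  10110110.11010010.01010100.00000000
Network: 182.210.84.0/22


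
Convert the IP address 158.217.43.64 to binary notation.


158 = 10011110
217 = 11011001
43 = 00101011
64 = 01000000
Binary: 10011110.11011001.00101011.01000000


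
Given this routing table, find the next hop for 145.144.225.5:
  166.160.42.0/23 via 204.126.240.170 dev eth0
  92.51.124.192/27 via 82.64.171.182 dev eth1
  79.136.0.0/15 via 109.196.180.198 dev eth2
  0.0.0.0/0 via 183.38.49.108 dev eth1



Longest prefix match for 145.144.225.5:
  /23 166.160.42.0: no
  /27 92.51.124.192: no
  /15 79.136.0.0: no
  /0 0.0.0.0: MATCH
Selected: next-hop 183.38.49.108 via eth1 (matched /0)


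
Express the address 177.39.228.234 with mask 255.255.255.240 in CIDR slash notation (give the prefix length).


Binary: 11111111.11111111.11111111.11110000
Count leading 1s
Prefix: /28


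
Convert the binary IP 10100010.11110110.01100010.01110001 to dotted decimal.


10100010 = 162
11110110 = 246
01100010 = 98
01110001 = 113
IP: 162.246.98.113


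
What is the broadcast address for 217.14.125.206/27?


Network: 217.14.125.192/27
Host bits = 5
Set all host bits to 1:
Broadcast: 217.14.125.223


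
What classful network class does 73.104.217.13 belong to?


First octet: 73
Binary: 01001001
0xxxxxxx -> Class A (1-126)
Class A, default mask 255.0.0.0 (/8)


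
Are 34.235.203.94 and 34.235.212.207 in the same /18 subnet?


Mask: 255.255.192.0
34.235.203.94 AND mask = 34.235.192.0
34.235.212.207 AND mask = 34.235.192.0
Yes, same subnet (34.235.192.0)


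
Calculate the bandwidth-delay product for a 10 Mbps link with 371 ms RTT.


BDP = bandwidth * RTT
= 10 Mbps * 371 ms
= 10 * 1e6 * 371 / 1000 bits
= 3710000 bits
= 463750 bytes
= 452.8809 KB
BDP = 3710000 bits (463750 bytes)


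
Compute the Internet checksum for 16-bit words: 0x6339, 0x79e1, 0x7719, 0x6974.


Sum all words (with carry folding):
+ 0x6339 = 0x6339
+ 0x79e1 = 0xdd1a
+ 0x7719 = 0x5434
+ 0x6974 = 0xbda8
One's complement: ~0xbda8
Checksum = 0x4257


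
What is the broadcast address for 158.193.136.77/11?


Network: 158.192.0.0/11
Host bits = 21
Set all host bits to 1:
Broadcast: 158.223.255.255


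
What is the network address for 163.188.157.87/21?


IP:   10100011.10111100.10011101.01010111
Mask: 11111111.11111111.11111000.00000000
AND operation:
Net:  10100011.10111100.10011000.00000000
Network: 163.188.152.0/21


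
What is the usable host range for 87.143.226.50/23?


Network: 87.143.226.0
Broadcast: 87.143.227.255
First usable = network + 1
Last usable = broadcast - 1
Range: 87.143.226.1 to 87.143.227.254


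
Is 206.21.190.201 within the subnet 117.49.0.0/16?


Subnet network: 117.49.0.0
Test IP AND mask: 206.21.0.0
No, 206.21.190.201 is not in 117.49.0.0/16


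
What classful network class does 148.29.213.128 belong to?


First octet: 148
Binary: 10010100
10xxxxxx -> Class B (128-191)
Class B, default mask 255.255.0.0 (/16)


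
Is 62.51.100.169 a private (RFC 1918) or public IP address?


RFC 1918 private ranges:
  10.0.0.0/8 (10.0.0.0 - 10.255.255.255)
  172.16.0.0/12 (172.16.0.0 - 172.31.255.255)
  192.168.0.0/16 (192.168.0.0 - 192.168.255.255)
Public (not in any RFC 1918 range)


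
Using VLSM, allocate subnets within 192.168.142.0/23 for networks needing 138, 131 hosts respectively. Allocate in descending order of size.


138 hosts -> /24 (254 usable): 192.168.142.0/24
131 hosts -> /24 (254 usable): 192.168.143.0/24
Allocation: 192.168.142.0/24 (138 hosts, 254 usable); 192.168.143.0/24 (131 hosts, 254 usable)


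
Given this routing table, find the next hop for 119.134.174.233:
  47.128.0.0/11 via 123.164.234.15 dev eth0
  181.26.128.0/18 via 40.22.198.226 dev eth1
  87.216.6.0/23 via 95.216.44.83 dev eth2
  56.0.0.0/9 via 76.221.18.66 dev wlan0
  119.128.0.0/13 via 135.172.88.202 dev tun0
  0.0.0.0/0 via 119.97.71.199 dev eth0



Longest prefix match for 119.134.174.233:
  /11 47.128.0.0: no
  /18 181.26.128.0: no
  /23 87.216.6.0: no
  /9 56.0.0.0: no
  /13 119.128.0.0: MATCH
  /0 0.0.0.0: MATCH
Selected: next-hop 135.172.88.202 via tun0 (matched /13)


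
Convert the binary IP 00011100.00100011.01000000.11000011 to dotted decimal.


00011100 = 28
00100011 = 35
01000000 = 64
11000011 = 195
IP: 28.35.64.195


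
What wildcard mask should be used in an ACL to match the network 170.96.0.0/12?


Subnet mask: 255.240.0.0
Wildcard = 255.255.255.255 - subnet mask
255 - 255 = 0
255 - 240 = 15
255 - 0 = 255
255 - 0 = 255
Wildcard: 0.15.255.255


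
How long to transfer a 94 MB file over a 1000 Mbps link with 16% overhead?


Effective throughput = 1000 * (1 - 16/100) = 840 Mbps
File size in Mb = 94 * 8 = 752 Mb
Time = 752 / 840
Time = 0.8952 seconds


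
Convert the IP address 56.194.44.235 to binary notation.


56 = 00111000
194 = 11000010
44 = 00101100
235 = 11101011
Binary: 00111000.11000010.00101100.11101011


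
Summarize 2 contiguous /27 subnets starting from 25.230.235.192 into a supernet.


Original prefix: /27
Number of subnets: 2 = 2^1
New prefix = 27 - 1 = 26
Supernet: 25.230.235.192/26


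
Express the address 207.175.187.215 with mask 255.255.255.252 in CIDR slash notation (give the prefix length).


Binary: 11111111.11111111.11111111.11111100
Count leading 1s
Prefix: /30


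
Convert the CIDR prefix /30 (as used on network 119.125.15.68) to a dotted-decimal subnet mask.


/30 means 30 network bits, 2 host bits
Binary: 11111111111111111111111111111100
Mask: 255.255.255.252


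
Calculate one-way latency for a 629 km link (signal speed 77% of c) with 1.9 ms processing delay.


Speed = 0.77 * 3e5 km/s = 231000 km/s
Propagation delay = 629 / 231000 = 0.0027 s = 2.7229 ms
Processing delay = 1.9 ms
Total one-way latency = 4.6229 ms


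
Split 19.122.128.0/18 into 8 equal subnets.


New prefix = 18 + 3 = 21
Each subnet has 2048 addresses
  19.122.128.0/21
  19.122.136.0/21
  19.122.144.0/21
  19.122.152.0/21
  19.122.160.0/21
  19.122.168.0/21
  19.122.176.0/21
  19.122.184.0/21
Subnets: 19.122.128.0/21, 19.122.136.0/21, 19.122.144.0/21, 19.122.152.0/21, 19.122.160.0/21, 19.122.168.0/21, 19.122.176.0/21, 19.122.184.0/21


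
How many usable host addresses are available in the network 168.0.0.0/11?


Host bits = 32 - 11 = 21
Total addresses = 2^21 = 2097152
Usable = total - 2 (network and broadcast)
Usable hosts: 2097150


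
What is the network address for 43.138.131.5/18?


IP:   00101011.10001010.10000011.00000101
Mask: 11111111.11111111.11000000.00000000
AND operation:
Net:  00101011.10001010.10000000.00000000
Network: 43.138.128.0/18


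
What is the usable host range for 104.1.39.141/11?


Network: 104.0.0.0
Broadcast: 104.31.255.255
First usable = network + 1
Last usable = broadcast - 1
Range: 104.0.0.1 to 104.31.255.254


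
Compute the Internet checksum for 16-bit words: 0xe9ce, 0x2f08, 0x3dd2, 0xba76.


Sum all words (with carry folding):
+ 0xe9ce = 0xe9ce
+ 0x2f08 = 0x18d7
+ 0x3dd2 = 0x56a9
+ 0xba76 = 0x1120
One's complement: ~0x1120
Checksum = 0xeedf


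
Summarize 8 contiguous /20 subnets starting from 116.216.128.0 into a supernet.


Original prefix: /20
Number of subnets: 8 = 2^3
New prefix = 20 - 3 = 17
Supernet: 116.216.128.0/17


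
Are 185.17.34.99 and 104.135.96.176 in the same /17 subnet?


Mask: 255.255.128.0
185.17.34.99 AND mask = 185.17.0.0
104.135.96.176 AND mask = 104.135.0.0
No, different subnets (185.17.0.0 vs 104.135.0.0)


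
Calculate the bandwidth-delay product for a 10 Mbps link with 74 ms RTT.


BDP = bandwidth * RTT
= 10 Mbps * 74 ms
= 10 * 1e6 * 74 / 1000 bits
= 740000 bits
= 92500 bytes
= 90.332 KB
BDP = 740000 bits (92500 bytes)


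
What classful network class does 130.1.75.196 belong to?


First octet: 130
Binary: 10000010
10xxxxxx -> Class B (128-191)
Class B, default mask 255.255.0.0 (/16)


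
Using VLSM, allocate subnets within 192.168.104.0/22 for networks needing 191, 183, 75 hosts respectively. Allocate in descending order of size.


191 hosts -> /24 (254 usable): 192.168.104.0/24
183 hosts -> /24 (254 usable): 192.168.105.0/24
75 hosts -> /25 (126 usable): 192.168.106.0/25
Allocation: 192.168.104.0/24 (191 hosts, 254 usable); 192.168.105.0/24 (183 hosts, 254 usable); 192.168.106.0/25 (75 hosts, 126 usable)


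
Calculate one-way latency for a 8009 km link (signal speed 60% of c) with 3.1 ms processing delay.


Speed = 0.6 * 3e5 km/s = 180000 km/s
Propagation delay = 8009 / 180000 = 0.0445 s = 44.4944 ms
Processing delay = 3.1 ms
Total one-way latency = 47.5944 ms


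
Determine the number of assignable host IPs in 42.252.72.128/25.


Host bits = 32 - 25 = 7
Total addresses = 2^7 = 128
Usable = total - 2 (network and broadcast)
Usable hosts: 126


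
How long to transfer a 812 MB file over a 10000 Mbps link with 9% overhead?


Effective throughput = 10000 * (1 - 9/100) = 9100 Mbps
File size in Mb = 812 * 8 = 6496 Mb
Time = 6496 / 9100
Time = 0.7138 seconds


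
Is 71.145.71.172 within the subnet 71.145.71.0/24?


Subnet network: 71.145.71.0
Test IP AND mask: 71.145.71.0
Yes, 71.145.71.172 is in 71.145.71.0/24


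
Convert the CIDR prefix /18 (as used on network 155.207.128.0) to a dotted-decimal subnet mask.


/18 means 18 network bits, 14 host bits
Binary: 11111111111111111100000000000000
Mask: 255.255.192.0


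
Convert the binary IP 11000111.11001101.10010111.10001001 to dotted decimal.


11000111 = 199
11001101 = 205
10010111 = 151
10001001 = 137
IP: 199.205.151.137


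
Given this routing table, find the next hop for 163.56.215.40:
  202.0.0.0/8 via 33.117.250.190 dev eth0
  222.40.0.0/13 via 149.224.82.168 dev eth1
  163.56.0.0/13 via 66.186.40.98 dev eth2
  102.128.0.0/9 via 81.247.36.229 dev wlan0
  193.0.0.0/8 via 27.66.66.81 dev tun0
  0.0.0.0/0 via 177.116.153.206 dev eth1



Longest prefix match for 163.56.215.40:
  /8 202.0.0.0: no
  /13 222.40.0.0: no
  /13 163.56.0.0: MATCH
  /9 102.128.0.0: no
  /8 193.0.0.0: no
  /0 0.0.0.0: MATCH
Selected: next-hop 66.186.40.98 via eth2 (matched /13)


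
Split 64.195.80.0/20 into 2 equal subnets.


New prefix = 20 + 1 = 21
Each subnet has 2048 addresses
  64.195.80.0/21
  64.195.88.0/21
Subnets: 64.195.80.0/21, 64.195.88.0/21


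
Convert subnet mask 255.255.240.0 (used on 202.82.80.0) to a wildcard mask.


Subnet mask: 255.255.240.0
Wildcard = 255.255.255.255 - subnet mask
255 - 255 = 0
255 - 255 = 0
255 - 240 = 15
255 - 0 = 255
Wildcard: 0.0.15.255


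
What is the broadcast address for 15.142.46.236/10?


Network: 15.128.0.0/10
Host bits = 22
Set all host bits to 1:
Broadcast: 15.191.255.255


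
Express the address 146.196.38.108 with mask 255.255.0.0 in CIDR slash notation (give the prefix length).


Binary: 11111111.11111111.00000000.00000000
Count leading 1s
Prefix: /16


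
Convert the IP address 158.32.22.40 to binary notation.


158 = 10011110
32 = 00100000
22 = 00010110
40 = 00101000
Binary: 10011110.00100000.00010110.00101000


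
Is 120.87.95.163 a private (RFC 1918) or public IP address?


RFC 1918 private ranges:
  10.0.0.0/8 (10.0.0.0 - 10.255.255.255)
  172.16.0.0/12 (172.16.0.0 - 172.31.255.255)
  192.168.0.0/16 (192.168.0.0 - 192.168.255.255)
Public (not in any RFC 1918 range)


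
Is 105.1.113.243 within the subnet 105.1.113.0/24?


Subnet network: 105.1.113.0
Test IP AND mask: 105.1.113.0
Yes, 105.1.113.243 is in 105.1.113.0/24


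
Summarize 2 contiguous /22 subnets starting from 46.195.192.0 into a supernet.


Original prefix: /22
Number of subnets: 2 = 2^1
New prefix = 22 - 1 = 21
Supernet: 46.195.192.0/21


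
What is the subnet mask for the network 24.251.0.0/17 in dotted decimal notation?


/17 means 17 network bits, 15 host bits
Binary: 11111111111111111000000000000000
Mask: 255.255.128.0


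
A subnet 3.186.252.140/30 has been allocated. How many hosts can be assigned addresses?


Host bits = 32 - 30 = 2
Total addresses = 2^2 = 4
Usable = total - 2 (network and broadcast)
Usable hosts: 2


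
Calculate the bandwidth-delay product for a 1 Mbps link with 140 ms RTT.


BDP = bandwidth * RTT
= 1 Mbps * 140 ms
= 1 * 1e6 * 140 / 1000 bits
= 140000 bits
= 17500 bytes
= 17.0898 KB
BDP = 140000 bits (17500 bytes)


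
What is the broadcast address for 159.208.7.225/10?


Network: 159.192.0.0/10
Host bits = 22
Set all host bits to 1:
Broadcast: 159.255.255.255


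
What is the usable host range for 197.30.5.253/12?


Network: 197.16.0.0
Broadcast: 197.31.255.255
First usable = network + 1
Last usable = broadcast - 1
Range: 197.16.0.1 to 197.31.255.254
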